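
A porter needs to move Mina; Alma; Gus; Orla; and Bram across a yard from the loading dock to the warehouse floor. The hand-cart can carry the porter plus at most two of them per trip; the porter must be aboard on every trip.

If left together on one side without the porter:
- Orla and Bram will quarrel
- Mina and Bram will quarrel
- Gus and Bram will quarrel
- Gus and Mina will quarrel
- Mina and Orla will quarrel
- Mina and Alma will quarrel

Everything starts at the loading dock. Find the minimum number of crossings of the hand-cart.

Counting alone: the porter can take at most 2 across per trip to the warehouse floor, so moving all 5 needs at least 3 loaded trips out, with a return between consecutive ones — at least 5 crossings.
The safety rule pushes this higher. Following every safe sequence of crossings, the most of the 5 that can be at the warehouse floor as the hand-cart arrives there on crossing 5 is 4 — never all 5.
So no plan with fewer than 7 crossings exists, and this one achieves 7:
1. Porter goes to the warehouse floor with Bram and Mina.  [the loading dock: Alma, Gus, Orla | the warehouse floor: Bram, Mina]
2. Porter goes back to the loading dock with Mina.  [the loading dock: Alma, Gus, Mina, Orla | the warehouse floor: Bram]
3. Porter goes to the warehouse floor with Alma and Mina.  [the loading dock: Gus, Orla | the warehouse floor: Alma, Bram, Mina]
4. Porter goes back to the loading dock with Mina.  [the loading dock: Gus, Mina, Orla | the warehouse floor: Alma, Bram]
5. Porter goes to the warehouse floor with Gus and Orla.  [the loading dock: Mina | the warehouse floor: Alma, Bram, Gus, Orla]
6. Porter goes back to the loading dock with Bram.  [the loading dock: Bram, Mina | the warehouse floor: Alma, Gus, Orla]
7. Porter goes to the warehouse floor with Bram and Mina.  [the loading dock: — | the warehouse floor: Alma, Bram, Gus, Mina, Orla]

7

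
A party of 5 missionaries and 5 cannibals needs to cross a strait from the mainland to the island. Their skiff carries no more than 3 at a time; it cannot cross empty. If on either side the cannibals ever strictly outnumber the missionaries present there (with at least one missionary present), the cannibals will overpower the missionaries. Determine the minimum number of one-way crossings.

11

Counting alone: each trip to the island takes at most 3 across and each return brings at least 1 back, so after t trips out (and t−1 returns) at most 3t − (t−1) of the 10 are across; that first reaches 10 at t = 5, so at least 9 crossings are needed.
The safety rule pushes this higher. Following every safe sequence of crossings, the most of the 10 that can be at the island as the skiff arrives there on crossing 9 is 9 — never all 10.
So no plan with fewer than 11 crossings exists, and this one achieves 11:
1. 2 cannibals → the island.  (the mainland: 5M 3C; the island: 0M 2C)
2. 1 cannibal ← the mainland.  (the mainland: 5M 4C; the island: 0M 1C)
3. 3 cannibals → the island.  (the mainland: 5M 1C; the island: 0M 4C)
4. 1 cannibal ← the mainland.  (the mainland: 5M 2C; the island: 0M 3C)
5. 3 missionaries → the island.  (the mainland: 2M 2C; the island: 3M 3C)
6. 1 missionary and 1 cannibal ← the mainland.  (the mainland: 3M 3C; the island: 2M 2C)
7. 3 missionaries → the island.  (the mainland: 0M 3C; the island: 5M 2C)
8. 1 cannibal ← the mainland.  (the mainland: 0M 4C; the island: 5M 1C)
9. 2 cannibals → the island.  (the mainland: 0M 2C; the island: 5M 3C)
10. 1 cannibal ← the mainland.  (the mainland: 0M 3C; the island: 5M 2C)
11. 3 cannibals → the island.  (the mainland: 0M 0C; the island: 5M 5C)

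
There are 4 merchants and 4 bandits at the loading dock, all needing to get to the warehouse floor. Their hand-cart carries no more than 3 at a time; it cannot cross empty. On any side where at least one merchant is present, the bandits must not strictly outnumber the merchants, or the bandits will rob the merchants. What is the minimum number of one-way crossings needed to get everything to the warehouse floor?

9

Counting alone: each trip to the warehouse floor takes at most 3 across and each return brings at least 1 back, so after t trips out (and t−1 returns) at most 3t − (t−1) of the 8 are across; that first reaches 8 at t = 4, so at least 7 crossings are needed.
The safety rule pushes this higher. Following every safe sequence of crossings, the most of the 8 that can be at the warehouse floor as the hand-cart arrives there on crossing 7 is 7 — never all 8.
So no plan with fewer than 9 crossings exists, and this one achieves 9:
1. 2 bandits → the warehouse floor.  (the loading dock: 4M 2B; the warehouse floor: 0M 2B)
2. 1 bandit ← the loading dock.  (the loading dock: 4M 3B; the warehouse floor: 0M 1B)
3. 3 bandits → the warehouse floor.  (the loading dock: 4M 0B; the warehouse floor: 0M 4B)
4. 1 bandit ← the loading dock.  (the loading dock: 4M 1B; the warehouse floor: 0M 3B)
5. 3 merchants → the warehouse floor.  (the loading dock: 1M 1B; the warehouse floor: 3M 3B)
6. 1 merchant and 1 bandit ← the loading dock.  (the loading dock: 2M 2B; the warehouse floor: 2M 2B)
7. 2 merchants → the warehouse floor.  (the loading dock: 0M 2B; the warehouse floor: 4M 2B)
8. 1 bandit ← the loading dock.  (the loading dock: 0M 3B; the warehouse floor: 4M 1B)
9. 3 bandits → the warehouse floor.  (the loading dock: 0M 0B; the warehouse floor: 4M 4B)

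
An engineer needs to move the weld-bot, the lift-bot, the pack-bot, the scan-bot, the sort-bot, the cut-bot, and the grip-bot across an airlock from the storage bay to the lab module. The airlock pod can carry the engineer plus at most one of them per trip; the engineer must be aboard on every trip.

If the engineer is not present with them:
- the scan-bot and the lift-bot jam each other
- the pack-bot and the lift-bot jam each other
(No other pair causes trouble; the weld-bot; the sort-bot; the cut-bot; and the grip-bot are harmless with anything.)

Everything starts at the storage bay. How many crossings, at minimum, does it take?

15

Counting alone: the engineer can take at most 1 across per trip to the lab module, so moving all 7 needs at least 7 loaded trips out, with a return between consecutive ones — at least 13 crossings.
The safety rule pushes this higher. Following every safe sequence of crossings, the most of the 7 that can be at the lab module as the airlock pod arrives there on crossing 13 is 6 — never all 7.
So no plan with fewer than 15 crossings exists, and this one achieves 15:
1. Engineer goes to the lab module with the lift-bot.
2. Engineer goes back to the storage bay alone.
3. Engineer goes to the lab module with the weld-bot.
4. Engineer goes back to the storage bay alone.
5. Engineer goes to the lab module with the pack-bot.
6. Engineer goes back to the storage bay with the lift-bot.
7. Engineer goes to the lab module with the scan-bot.
8. Engineer goes back to the storage bay alone.
9. Engineer goes to the lab module with the sort-bot.
10. Engineer goes back to the storage bay alone.
11. Engineer goes to the lab module with the cut-bot.
12. Engineer goes back to the storage bay alone.
13. Engineer goes to the lab module with the grip-bot.
14. Engineer goes back to the storage bay alone.
15. Engineer goes to the lab module with the lift-bot.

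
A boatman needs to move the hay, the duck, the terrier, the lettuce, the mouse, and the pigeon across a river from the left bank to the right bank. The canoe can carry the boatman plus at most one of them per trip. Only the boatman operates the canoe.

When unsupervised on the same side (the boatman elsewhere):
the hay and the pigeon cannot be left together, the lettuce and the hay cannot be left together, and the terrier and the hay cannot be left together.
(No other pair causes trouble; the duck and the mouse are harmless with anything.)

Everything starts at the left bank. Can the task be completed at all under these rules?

Following every safe sequence of crossings from the start, the most of the 6 that can be at the right bank as the canoe arrives there on crossings 1, 3, 5, 7 is 1, 2, 3, 4 respectively; the best ever achieved is 4 of 6.
From crossing 9 on, no configuration arises that was not already reachable earlier: only 36 distinct safe configurations (who is on which side, and where the canoe is) can ever be reached, none of them has everyone across, and every continuation just revisits them. So no valid plan exists.

No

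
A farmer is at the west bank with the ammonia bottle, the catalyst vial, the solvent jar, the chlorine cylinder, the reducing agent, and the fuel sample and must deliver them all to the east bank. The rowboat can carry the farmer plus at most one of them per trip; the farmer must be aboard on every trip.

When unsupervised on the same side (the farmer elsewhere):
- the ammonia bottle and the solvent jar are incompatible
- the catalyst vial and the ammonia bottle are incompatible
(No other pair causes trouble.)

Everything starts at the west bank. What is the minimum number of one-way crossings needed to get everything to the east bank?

13

Counting alone: the farmer can take at most 1 across per trip to the east bank, so moving all 6 needs at least 6 loaded trips out, with a return between consecutive ones — at least 11 crossings.
The safety rule pushes this higher. Following every safe sequence of crossings, the most of the 6 that can be at the east bank as the rowboat arrives there on crossing 11 is 5 — never all 6.
So no plan with fewer than 13 crossings exists, and this one achieves 13:
1. Farmer goes to the east bank with the ammonia bottle.
2. Farmer goes back to the west bank alone.
3. Farmer goes to the east bank with the catalyst vial.
4. Farmer goes back to the west bank with the ammonia bottle.
5. Farmer goes to the east bank with the solvent jar.
6. Farmer goes back to the west bank alone.
7. Farmer goes to the east bank with the chlorine cylinder.
8. Farmer goes back to the west bank alone.
9. Farmer goes to the east bank with the reducing agent.
10. Farmer goes back to the west bank alone.
11. Farmer goes to the east bank with the fuel sample.
12. Farmer goes back to the west bank alone.
13. Farmer goes to the east bank with the ammonia bottle.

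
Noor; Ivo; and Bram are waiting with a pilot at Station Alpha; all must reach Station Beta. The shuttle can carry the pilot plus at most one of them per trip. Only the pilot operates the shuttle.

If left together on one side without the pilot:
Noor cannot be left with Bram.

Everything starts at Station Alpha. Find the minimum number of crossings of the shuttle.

Counting alone: the pilot can take at most 1 across per trip to Station Beta, so moving all 3 needs at least 3 loaded trips out, with a return between consecutive ones — at least 5 crossings.
The plan below uses exactly 5 crossings, so it is optimal:
1. Pilot goes to Station Beta with Noor.  [Station Alpha: Bram, Ivo | Station Beta: Noor]
2. Pilot goes back to Station Alpha alone.  [Station Alpha: Bram, Ivo | Station Beta: Noor]
3. Pilot goes to Station Beta with Ivo.  [Station Alpha: Bram | Station Beta: Ivo, Noor]
4. Pilot goes back to Station Alpha alone.  [Station Alpha: Bram | Station Beta: Ivo, Noor]
5. Pilot goes to Station Beta with Bram.  [Station Alpha: — | Station Beta: Bram, Ivo, Noor]

5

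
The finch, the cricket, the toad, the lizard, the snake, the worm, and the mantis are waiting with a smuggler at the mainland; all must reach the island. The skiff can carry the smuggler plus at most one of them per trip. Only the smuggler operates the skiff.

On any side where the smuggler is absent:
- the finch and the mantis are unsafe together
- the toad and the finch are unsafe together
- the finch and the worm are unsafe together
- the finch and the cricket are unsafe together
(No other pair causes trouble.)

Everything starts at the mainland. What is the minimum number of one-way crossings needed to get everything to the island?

Following every safe sequence of crossings from the start, the most of the 7 that can be at the island as the skiff arrives there on crossings 1, 3, 5, 7 is 1, 2, 3, 4 respectively; the best ever achieved is 4 of 7.
From crossing 9 on, no configuration arises that was not already reachable earlier: only 44 distinct safe configurations (who is on which side, and where the skiff is) can ever be reached, none of them has everyone across, and every continuation just revisits them. So no valid plan exists.

impossible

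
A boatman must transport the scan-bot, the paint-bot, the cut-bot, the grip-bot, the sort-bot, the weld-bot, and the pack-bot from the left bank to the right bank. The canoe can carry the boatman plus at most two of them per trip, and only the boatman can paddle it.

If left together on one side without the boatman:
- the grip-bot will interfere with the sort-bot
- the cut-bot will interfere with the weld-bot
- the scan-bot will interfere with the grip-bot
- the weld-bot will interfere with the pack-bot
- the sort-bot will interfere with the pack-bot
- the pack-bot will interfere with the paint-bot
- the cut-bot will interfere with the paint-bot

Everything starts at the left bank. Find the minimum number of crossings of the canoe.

impossible

Whatever the first load, the items left behind include a forbidden pair without the boatman. No opening move is safe, so no plan exists.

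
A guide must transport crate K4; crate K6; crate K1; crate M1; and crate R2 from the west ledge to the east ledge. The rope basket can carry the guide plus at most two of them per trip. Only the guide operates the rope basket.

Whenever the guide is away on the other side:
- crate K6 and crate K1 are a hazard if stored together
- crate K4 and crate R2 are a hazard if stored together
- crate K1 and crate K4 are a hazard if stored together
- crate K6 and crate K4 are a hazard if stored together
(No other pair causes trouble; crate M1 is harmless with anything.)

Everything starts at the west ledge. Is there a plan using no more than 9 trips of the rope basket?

Yes — this plan uses 7 crossings (≤ 9):
1. Guide goes to the east ledge with crate K4 and crate K6.
2. Guide goes back to the west ledge with crate K4.
3. Guide goes to the east ledge with crate K4 and crate M1.
4. Guide goes back to the west ledge with crate K4.
5. Guide goes to the east ledge with crate K4 and crate R2.
6. Guide goes back to the west ledge with crate K4.
7. Guide goes to the east ledge with crate K1 and crate K4.

Yes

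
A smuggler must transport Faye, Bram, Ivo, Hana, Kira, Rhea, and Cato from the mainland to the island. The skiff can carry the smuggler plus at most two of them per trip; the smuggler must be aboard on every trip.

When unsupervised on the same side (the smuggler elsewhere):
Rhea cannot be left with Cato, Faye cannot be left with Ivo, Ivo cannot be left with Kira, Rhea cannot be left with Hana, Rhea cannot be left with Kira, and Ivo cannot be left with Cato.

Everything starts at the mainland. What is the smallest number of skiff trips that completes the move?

Counting alone: the smuggler can take at most 2 across per trip to the island, so moving all 7 needs at least 4 loaded trips out, with a return between consecutive ones — at least 7 crossings.
The safety rule pushes this higher. Following every safe sequence of crossings, the most of the 7 that can be at the island as the skiff arrives there on crossing 7 is 6 — never all 7.
So no plan with fewer than 9 crossings exists, and this one achieves 9:
1. Smuggler goes to the island with Ivo and Rhea.
2. Smuggler goes back to the mainland alone.
3. Smuggler goes to the island with Faye.
4. Smuggler goes back to the mainland with Ivo.
5. Smuggler goes to the island with Cato and Kira.
6. Smuggler goes back to the mainland with Rhea.
7. Smuggler goes to the island with Bram and Hana.
8. Smuggler goes back to the mainland alone.
9. Smuggler goes to the island with Ivo and Rhea.

9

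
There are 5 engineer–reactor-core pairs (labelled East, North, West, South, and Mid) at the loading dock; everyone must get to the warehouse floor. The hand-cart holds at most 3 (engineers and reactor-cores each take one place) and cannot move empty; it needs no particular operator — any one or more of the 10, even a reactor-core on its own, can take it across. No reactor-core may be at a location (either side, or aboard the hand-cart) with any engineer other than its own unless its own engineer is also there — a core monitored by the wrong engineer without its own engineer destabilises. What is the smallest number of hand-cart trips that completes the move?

11

Counting alone: each trip to the warehouse floor takes at most 3 across and each return brings at least 1 back, so after t trips out (and t−1 returns) at most 3t − (t−1) of the 10 are across; that first reaches 10 at t = 5, so at least 9 crossings are needed.
The safety rule pushes this higher. Following every safe sequence of crossings, the most of the 10 that can be at the warehouse floor as the hand-cart arrives there on crossing 9 is 9 — never all 10.
So no plan with fewer than 11 crossings exists, and this one achieves 11:
1. engineer East and reactor-core East cross → the warehouse floor.
2. engineer East crosses ← the loading dock.
3. reactor-core North, reactor-core South, and reactor-core West cross → the warehouse floor.
4. reactor-core East crosses ← the loading dock.
5. engineer North, engineer South, and engineer West cross → the warehouse floor.
6. engineer North and reactor-core North cross ← the loading dock.
7. engineer East, engineer Mid, and engineer North cross → the warehouse floor.
8. reactor-core West crosses ← the loading dock.
9. reactor-core East and reactor-core North cross → the warehouse floor.
10. reactor-core East crosses ← the loading dock.
11. reactor-core East, reactor-core Mid, and reactor-core West cross → the warehouse floor.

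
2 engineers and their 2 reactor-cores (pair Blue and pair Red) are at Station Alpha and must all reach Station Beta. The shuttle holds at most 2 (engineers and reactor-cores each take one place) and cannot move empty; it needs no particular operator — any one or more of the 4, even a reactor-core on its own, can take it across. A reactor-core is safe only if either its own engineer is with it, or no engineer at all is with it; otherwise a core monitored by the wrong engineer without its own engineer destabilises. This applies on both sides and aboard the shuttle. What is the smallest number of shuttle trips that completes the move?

Counting alone: each trip to Station Beta takes at most 2 across and each return brings at least 1 back, so after t trips out (and t−1 returns) at most 2t − (t−1) of the 4 are across; that first reaches 4 at t = 3, so at least 5 crossings are needed.
The plan below uses exactly 5 crossings, so it is optimal:
1. engineer Blue and reactor-core Blue cross → Station Beta.
2. engineer Blue crosses ← Station Alpha.
3. engineer Blue and engineer Red cross → Station Beta.
4. engineer Red crosses ← Station Alpha.
5. engineer Red and reactor-core Red cross → Station Beta.

5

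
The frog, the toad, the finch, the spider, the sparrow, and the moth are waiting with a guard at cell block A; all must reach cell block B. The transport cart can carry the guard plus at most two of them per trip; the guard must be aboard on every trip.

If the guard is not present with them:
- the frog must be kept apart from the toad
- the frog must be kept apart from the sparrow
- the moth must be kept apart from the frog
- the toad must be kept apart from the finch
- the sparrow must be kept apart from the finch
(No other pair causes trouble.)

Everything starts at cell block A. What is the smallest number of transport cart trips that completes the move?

Counting alone: the guard can take at most 2 across per trip to cell block B, so moving all 6 needs at least 3 loaded trips out, with a return between consecutive ones — at least 5 crossings.
The safety rule pushes this higher. Following every safe sequence of crossings, the most of the 6 that can be at cell block B as the transport cart arrives there on crossing 5 is 5 — never all 6.
So no plan with fewer than 7 crossings exists, and this one achieves 7:
1. Guard goes to cell block B with the finch and the frog.  [cell block A: the moth, the sparrow, the spider, the toad | cell block B: the finch, the frog]
2. Guard goes back to cell block A alone.  [cell block A: the moth, the sparrow, the spider, the toad | cell block B: the finch, the frog]
3. Guard goes to cell block B with the spider and the toad.  [cell block A: the moth, the sparrow | cell block B: the finch, the frog, the spider, the toad]
4. Guard goes back to cell block A with the finch and the frog.  [cell block A: the finch, the frog, the moth, the sparrow | cell block B: the spider, the toad]
5. Guard goes to cell block B with the moth and the sparrow.  [cell block A: the finch, the frog | cell block B: the moth, the sparrow, the spider, the toad]
6. Guard goes back to cell block A alone.  [cell block A: the finch, the frog | cell block B: the moth, the sparrow, the spider, the toad]
7. Guard goes to cell block B with the finch and the frog.  [cell block A: — | cell block B: the finch, the frog, the moth, the sparrow, the spider, the toad]

7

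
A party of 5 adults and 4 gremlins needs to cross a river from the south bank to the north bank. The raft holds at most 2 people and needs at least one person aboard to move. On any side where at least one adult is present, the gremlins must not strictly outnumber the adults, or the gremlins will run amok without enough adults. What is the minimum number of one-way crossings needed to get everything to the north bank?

Counting alone: each trip to the north bank takes at most 2 across and each return brings at least 1 back, so after t trips out (and t−1 returns) at most 2t − (t−1) of the 9 are across; that first reaches 9 at t = 8, so at least 15 crossings are needed.
The plan below uses exactly 15 crossings, so it is optimal:
1. 2 gremlins → the north bank.  (the south bank: 5A 2G; the north bank: 0A 2G)
2. 1 gremlin ← the south bank.  (the south bank: 5A 3G; the north bank: 0A 1G)
3. 2 gremlins → the north bank.  (the south bank: 5A 1G; the north bank: 0A 3G)
4. 1 gremlin ← the south bank.  (the south bank: 5A 2G; the north bank: 0A 2G)
5. 2 adults → the north bank.  (the south bank: 3A 2G; the north bank: 2A 2G)
6. 1 gremlin ← the south bank.  (the south bank: 3A 3G; the north bank: 2A 1G)
7. 1 adult and 1 gremlin → the north bank.  (the south bank: 2A 2G; the north bank: 3A 2G)
8. 1 adult ← the south bank.  (the south bank: 3A 2G; the north bank: 2A 2G)
9. 1 adult and 1 gremlin → the north bank.  (the south bank: 2A 1G; the north bank: 3A 3G)
10. 1 gremlin ← the south bank.  (the south bank: 2A 2G; the north bank: 3A 2G)
11. 1 adult and 1 gremlin → the north bank.  (the south bank: 1A 1G; the north bank: 4A 3G)
12. 1 adult ← the south bank.  (the south bank: 2A 1G; the north bank: 3A 3G)
13. 1 adult and 1 gremlin → the north bank.  (the south bank: 1A 0G; the north bank: 4A 4G)
14. 1 gremlin ← the south bank.  (the south bank: 1A 1G; the north bank: 4A 3G)
15. 1 adult and 1 gremlin → the north bank.  (the south bank: 0A 0G; the north bank: 5A 4G)

15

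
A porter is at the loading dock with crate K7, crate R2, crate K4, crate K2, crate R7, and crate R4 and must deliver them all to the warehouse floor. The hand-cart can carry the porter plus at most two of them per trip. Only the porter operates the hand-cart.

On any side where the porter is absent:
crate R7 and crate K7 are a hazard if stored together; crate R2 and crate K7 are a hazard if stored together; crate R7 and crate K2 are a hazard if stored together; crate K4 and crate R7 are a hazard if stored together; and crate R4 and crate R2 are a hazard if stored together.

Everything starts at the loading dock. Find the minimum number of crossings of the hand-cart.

7

Counting alone: the porter can take at most 2 across per trip to the warehouse floor, so moving all 6 needs at least 3 loaded trips out, with a return between consecutive ones — at least 5 crossings.
The safety rule pushes this higher. Following every safe sequence of crossings, the most of the 6 that can be at the warehouse floor as the hand-cart arrives there on crossing 5 is 5 — never all 6.
So no plan with fewer than 7 crossings exists, and this one achieves 7:
1. Porter goes to the warehouse floor with crate R2 and crate R7.
2. Porter goes back to the loading dock alone.
3. Porter goes to the warehouse floor with crate K4 and crate K7.
4. Porter goes back to the loading dock with crate R2 and crate R7.
5. Porter goes to the warehouse floor with crate K2 and crate R4.
6. Porter goes back to the loading dock alone.
7. Porter goes to the warehouse floor with crate R2 and crate R7.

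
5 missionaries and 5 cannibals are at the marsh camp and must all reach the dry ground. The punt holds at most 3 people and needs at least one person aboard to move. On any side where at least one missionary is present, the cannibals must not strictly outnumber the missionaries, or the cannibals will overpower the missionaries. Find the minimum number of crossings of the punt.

11

Counting alone: each trip to the dry ground takes at most 3 across and each return brings at least 1 back, so after t trips out (and t−1 returns) at most 3t − (t−1) of the 10 are across; that first reaches 10 at t = 5, so at least 9 crossings are needed.
The safety rule pushes this higher. Following every safe sequence of crossings, the most of the 10 that can be at the dry ground as the punt arrives there on crossing 9 is 9 — never all 10.
So no plan with fewer than 11 crossings exists, and this one achieves 11:
1. 2 cannibals → the dry ground.  (the marsh camp: 5M 3C; the dry ground: 0M 2C)
2. 1 cannibal ← the marsh camp.  (the marsh camp: 5M 4C; the dry ground: 0M 1C)
3. 3 cannibals → the dry ground.  (the marsh camp: 5M 1C; the dry ground: 0M 4C)
4. 1 cannibal ← the marsh camp.  (the marsh camp: 5M 2C; the dry ground: 0M 3C)
5. 3 missionaries → the dry ground.  (the marsh camp: 2M 2C; the dry ground: 3M 3C)
6. 1 missionary and 1 cannibal ← the marsh camp.  (the marsh camp: 3M 3C; the dry ground: 2M 2C)
7. 3 missionaries → the dry ground.  (the marsh camp: 0M 3C; the dry ground: 5M 2C)
8. 1 cannibal ← the marsh camp.  (the marsh camp: 0M 4C; the dry ground: 5M 1C)
9. 2 cannibals → the dry ground.  (the marsh camp: 0M 2C; the dry ground: 5M 3C)
10. 1 cannibal ← the marsh camp.  (the marsh camp: 0M 3C; the dry ground: 5M 2C)
11. 3 cannibals → the dry ground.  (the marsh camp: 0M 0C; the dry ground: 5M 5C)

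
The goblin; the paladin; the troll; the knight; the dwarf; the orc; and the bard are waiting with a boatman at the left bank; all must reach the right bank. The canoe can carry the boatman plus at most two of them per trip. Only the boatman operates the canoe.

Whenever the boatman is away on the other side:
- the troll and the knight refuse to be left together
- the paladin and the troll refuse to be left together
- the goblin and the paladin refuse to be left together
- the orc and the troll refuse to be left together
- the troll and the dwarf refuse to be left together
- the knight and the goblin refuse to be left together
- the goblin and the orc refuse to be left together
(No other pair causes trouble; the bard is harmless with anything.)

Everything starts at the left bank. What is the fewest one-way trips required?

Counting alone: the boatman can take at most 2 across per trip to the right bank, so moving all 7 needs at least 4 loaded trips out, with a return between consecutive ones — at least 7 crossings.
The safety rule pushes this higher. Following every safe sequence of crossings, the most of the 7 that can be at the right bank as the canoe arrives there on crossing 7 is 6 — never all 7.
So no plan with fewer than 9 crossings exists, and this one achieves 9:
1. Boatman goes to the right bank with the goblin and the troll.  [the left bank: the bard, the dwarf, the knight, the orc, the paladin | the right bank: the goblin, the troll]
2. Boatman goes back to the left bank alone.  [the left bank: the bard, the dwarf, the knight, the orc, the paladin | the right bank: the goblin, the troll]
3. Boatman goes to the right bank with the bard.  [the left bank: the dwarf, the knight, the orc, the paladin | the right bank: the bard, the goblin, the troll]
4. Boatman goes back to the left bank alone.  [the left bank: the dwarf, the knight, the orc, the paladin | the right bank: the bard, the goblin, the troll]
5. Boatman goes to the right bank with the knight and the paladin.  [the left bank: the dwarf, the orc | the right bank: the bard, the goblin, the knight, the paladin, the troll]
6. Boatman goes back to the left bank with the goblin and the troll.  [the left bank: the dwarf, the goblin, the orc, the troll | the right bank: the bard, the knight, the paladin]
7. Boatman goes to the right bank with the dwarf and the orc.  [the left bank: the goblin, the troll | the right bank: the bard, the dwarf, the knight, the orc, the paladin]
8. Boatman goes back to the left bank alone.  [the left bank: the goblin, the troll | the right bank: the bard, the dwarf, the knight, the orc, the paladin]
9. Boatman goes to the right bank with the goblin and the troll.  [the left bank: — | the right bank: the bard, the dwarf, the goblin, the knight, the orc, the paladin, the troll]

9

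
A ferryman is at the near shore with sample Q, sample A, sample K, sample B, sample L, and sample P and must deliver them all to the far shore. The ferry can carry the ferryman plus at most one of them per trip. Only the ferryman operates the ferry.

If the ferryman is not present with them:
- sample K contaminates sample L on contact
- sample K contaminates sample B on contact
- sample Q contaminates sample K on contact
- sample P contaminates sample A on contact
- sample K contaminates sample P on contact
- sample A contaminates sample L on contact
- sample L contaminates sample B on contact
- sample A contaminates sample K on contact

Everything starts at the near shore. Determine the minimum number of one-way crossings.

Whatever the first load, the items left behind include a forbidden pair without the ferryman. No opening move is safe, so no plan exists.

impossible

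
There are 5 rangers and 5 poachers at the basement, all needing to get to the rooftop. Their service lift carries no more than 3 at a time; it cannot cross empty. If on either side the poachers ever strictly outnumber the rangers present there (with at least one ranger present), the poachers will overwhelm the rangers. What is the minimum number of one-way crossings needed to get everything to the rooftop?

11

Counting alone: each trip to the rooftop takes at most 3 across and each return brings at least 1 back, so after t trips out (and t−1 returns) at most 3t − (t−1) of the 10 are across; that first reaches 10 at t = 5, so at least 9 crossings are needed.
The safety rule pushes this higher. Following every safe sequence of crossings, the most of the 10 that can be at the rooftop as the service lift arrives there on crossing 9 is 9 — never all 10.
So no plan with fewer than 11 crossings exists, and this one achieves 11:
1. 2 poachers → the rooftop.  (the basement: 5R 3P; the rooftop: 0R 2P)
2. 1 poacher ← the basement.  (the basement: 5R 4P; the rooftop: 0R 1P)
3. 3 poachers → the rooftop.  (the basement: 5R 1P; the rooftop: 0R 4P)
4. 1 poacher ← the basement.  (the basement: 5R 2P; the rooftop: 0R 3P)
5. 3 rangers → the rooftop.  (the basement: 2R 2P; the rooftop: 3R 3P)
6. 1 ranger and 1 poacher ← the basement.  (the basement: 3R 3P; the rooftop: 2R 2P)
7. 3 rangers → the rooftop.  (the basement: 0R 3P; the rooftop: 5R 2P)
8. 1 poacher ← the basement.  (the basement: 0R 4P; the rooftop: 5R 1P)
9. 2 poachers → the rooftop.  (the basement: 0R 2P; the rooftop: 5R 3P)
10. 1 poacher ← the basement.  (the basement: 0R 3P; the rooftop: 5R 2P)
11. 3 poachers → the rooftop.  (the basement: 0R 0P; the rooftop: 5R 5P)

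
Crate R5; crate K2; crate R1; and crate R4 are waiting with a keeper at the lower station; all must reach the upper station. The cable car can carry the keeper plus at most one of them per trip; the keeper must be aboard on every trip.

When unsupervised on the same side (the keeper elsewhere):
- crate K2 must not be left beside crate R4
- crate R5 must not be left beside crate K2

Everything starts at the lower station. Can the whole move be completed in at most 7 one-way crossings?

No

Counting alone: the keeper can take at most 1 across per trip to the upper station, so moving all 4 needs at least 4 loaded trips out, with a return between consecutive ones — at least 7 crossings.
The safety rule pushes this higher. Following every safe sequence of crossings, the most of the 4 that can be at the upper station as the cable car arrives there on crossing 7 is 3 — never all 4.
So the move cannot be finished within 7 crossings. (The shortest complete plan takes 9:)
1. Keeper goes to the upper station with crate K2.
2. Keeper goes back to the lower station alone.
3. Keeper goes to the upper station with crate R5.
4. Keeper goes back to the lower station with crate K2.
5. Keeper goes to the upper station with crate R4.
6. Keeper goes back to the lower station alone.
7. Keeper goes to the upper station with crate R1.
8. Keeper goes back to the lower station alone.
9. Keeper goes to the upper station with crate K2.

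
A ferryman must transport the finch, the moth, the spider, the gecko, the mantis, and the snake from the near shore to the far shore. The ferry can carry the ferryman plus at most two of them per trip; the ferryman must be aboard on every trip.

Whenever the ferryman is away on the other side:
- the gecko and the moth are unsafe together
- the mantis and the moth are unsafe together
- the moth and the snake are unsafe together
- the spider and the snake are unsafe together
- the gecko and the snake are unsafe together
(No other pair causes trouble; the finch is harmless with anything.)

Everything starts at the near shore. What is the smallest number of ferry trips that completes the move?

9

Counting alone: the ferryman can take at most 2 across per trip to the far shore, so moving all 6 needs at least 3 loaded trips out, with a return between consecutive ones — at least 5 crossings.
The safety rule pushes this higher. Following every safe sequence of crossings, the most of the 6 that can be at the far shore as the ferry arrives there on crossings 5, 7 is 4, 5 respectively — never all 6.
So no plan with fewer than 9 crossings exists, and this one achieves 9:
1. Ferryman goes to the far shore with the moth and the snake.  [the near shore: the finch, the gecko, the mantis, the spider | the far shore: the moth, the snake]
2. Ferryman goes back to the near shore with the moth.  [the near shore: the finch, the gecko, the mantis, the moth, the spider | the far shore: the snake]
3. Ferryman goes to the far shore with the finch and the moth.  [the near shore: the gecko, the mantis, the spider | the far shore: the finch, the moth, the snake]
4. Ferryman goes back to the near shore with the moth.  [the near shore: the gecko, the mantis, the moth, the spider | the far shore: the finch, the snake]
5. Ferryman goes to the far shore with the moth and the spider.  [the near shore: the gecko, the mantis | the far shore: the finch, the moth, the snake, the spider]
6. Ferryman goes back to the near shore with the snake.  [the near shore: the gecko, the mantis, the snake | the far shore: the finch, the moth, the spider]
7. Ferryman goes to the far shore with the gecko and the mantis.  [the near shore: the snake | the far shore: the finch, the gecko, the mantis, the moth, the spider]
8. Ferryman goes back to the near shore with the moth.  [the near shore: the moth, the snake | the far shore: the finch, the gecko, the mantis, the spider]
9. Ferryman goes to the far shore with the moth and the snake.  [the near shore: — | the far shore: the finch, the gecko, the mantis, the moth, the snake, the spider]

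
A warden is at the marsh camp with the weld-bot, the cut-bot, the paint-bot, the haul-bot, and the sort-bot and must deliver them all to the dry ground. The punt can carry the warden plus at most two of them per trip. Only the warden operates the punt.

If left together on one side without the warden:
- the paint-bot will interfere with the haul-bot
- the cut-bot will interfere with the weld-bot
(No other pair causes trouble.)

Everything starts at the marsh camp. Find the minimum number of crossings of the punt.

5

Counting alone: the warden can take at most 2 across per trip to the dry ground, so moving all 5 needs at least 3 loaded trips out, with a return between consecutive ones — at least 5 crossings.
The plan below uses exactly 5 crossings, so it is optimal:
1. Warden goes to the dry ground with the paint-bot and the weld-bot.  [the marsh camp: the cut-bot, the haul-bot, the sort-bot | the dry ground: the paint-bot, the weld-bot]
2. Warden goes back to the marsh camp alone.  [the marsh camp: the cut-bot, the haul-bot, the sort-bot | the dry ground: the paint-bot, the weld-bot]
3. Warden goes to the dry ground with the sort-bot.  [the marsh camp: the cut-bot, the haul-bot | the dry ground: the paint-bot, the sort-bot, the weld-bot]
4. Warden goes back to the marsh camp alone.  [the marsh camp: the cut-bot, the haul-bot | the dry ground: the paint-bot, the sort-bot, the weld-bot]
5. Warden goes to the dry ground with the cut-bot and the haul-bot.  [the marsh camp: — | the dry ground: the cut-bot, the haul-bot, the paint-bot, the sort-bot, the weld-bot]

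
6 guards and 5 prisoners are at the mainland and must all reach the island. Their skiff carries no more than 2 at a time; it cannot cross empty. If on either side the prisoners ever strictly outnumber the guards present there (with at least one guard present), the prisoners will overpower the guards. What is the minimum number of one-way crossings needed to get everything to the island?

19

Counting alone: each trip to the island takes at most 2 across and each return brings at least 1 back, so after t trips out (and t−1 returns) at most 2t − (t−1) of the 11 are across; that first reaches 11 at t = 10, so at least 19 crossings are needed.
The plan below uses exactly 19 crossings, so it is optimal:
1. 2 prisoners → the island.  (the mainland: 6G 3P; the island: 0G 2P)
2. 1 prisoner ← the mainland.  (the mainland: 6G 4P; the island: 0G 1P)
3. 2 prisoners → the island.  (the mainland: 6G 2P; the island: 0G 3P)
4. 1 prisoner ← the mainland.  (the mainland: 6G 3P; the island: 0G 2P)
5. 2 guards → the island.  (the mainland: 4G 3P; the island: 2G 2P)
6. 1 prisoner ← the mainland.  (the mainland: 4G 4P; the island: 2G 1P)
7. 1 guard and 1 prisoner → the island.  (the mainland: 3G 3P; the island: 3G 2P)
8. 1 guard ← the mainland.  (the mainland: 4G 3P; the island: 2G 2P)
9. 1 guard and 1 prisoner → the island.  (the mainland: 3G 2P; the island: 3G 3P)
10. 1 prisoner ← the mainland.  (the mainland: 3G 3P; the island: 3G 2P)
11. 1 guard and 1 prisoner → the island.  (the mainland: 2G 2P; the island: 4G 3P)
12. 1 guard ← the mainland.  (the mainland: 3G 2P; the island: 3G 3P)
13. 1 guard and 1 prisoner → the island.  (the mainland: 2G 1P; the island: 4G 4P)
14. 1 prisoner ← the mainland.  (the mainland: 2G 2P; the island: 4G 3P)
15. 1 guard and 1 prisoner → the island.  (the mainland: 1G 1P; the island: 5G 4P)
16. 1 guard ← the mainland.  (the mainland: 2G 1P; the island: 4G 4P)
17. 1 guard and 1 prisoner → the island.  (the mainland: 1G 0P; the island: 5G 5P)
18. 1 prisoner ← the mainland.  (the mainland: 1G 1P; the island: 5G 4P)
19. 1 guard and 1 prisoner → the island.  (the mainland: 0G 0P; the island: 6G 5P)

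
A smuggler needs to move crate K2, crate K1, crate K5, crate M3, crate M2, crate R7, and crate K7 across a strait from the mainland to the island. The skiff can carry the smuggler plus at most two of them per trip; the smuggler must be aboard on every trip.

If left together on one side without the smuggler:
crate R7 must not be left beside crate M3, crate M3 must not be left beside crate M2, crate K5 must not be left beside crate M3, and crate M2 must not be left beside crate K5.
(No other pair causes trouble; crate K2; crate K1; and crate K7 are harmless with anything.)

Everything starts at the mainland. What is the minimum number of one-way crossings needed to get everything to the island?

Counting alone: the smuggler can take at most 2 across per trip to the island, so moving all 7 needs at least 4 loaded trips out, with a return between consecutive ones — at least 7 crossings.
The safety rule pushes this higher. Following every safe sequence of crossings, the most of the 7 that can be at the island as the skiff arrives there on crossings 7, 9 is 5, 6 respectively — never all 7.
So no plan with fewer than 11 crossings exists, and this one achieves 11:
1. Smuggler goes to the island with crate K5 and crate M3.
2. Smuggler goes back to the mainland with crate K5.
3. Smuggler goes to the island with crate K2 and crate K5.
4. Smuggler goes back to the mainland with crate K5.
5. Smuggler goes to the island with crate K1 and crate K5.
6. Smuggler goes back to the mainland with crate K5.
7. Smuggler goes to the island with crate K5 and crate R7.
8. Smuggler goes back to the mainland with crate M3.
9. Smuggler goes to the island with crate K7 and crate M3.
10. Smuggler goes back to the mainland with crate M3.
11. Smuggler goes to the island with crate M2 and crate M3.

11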